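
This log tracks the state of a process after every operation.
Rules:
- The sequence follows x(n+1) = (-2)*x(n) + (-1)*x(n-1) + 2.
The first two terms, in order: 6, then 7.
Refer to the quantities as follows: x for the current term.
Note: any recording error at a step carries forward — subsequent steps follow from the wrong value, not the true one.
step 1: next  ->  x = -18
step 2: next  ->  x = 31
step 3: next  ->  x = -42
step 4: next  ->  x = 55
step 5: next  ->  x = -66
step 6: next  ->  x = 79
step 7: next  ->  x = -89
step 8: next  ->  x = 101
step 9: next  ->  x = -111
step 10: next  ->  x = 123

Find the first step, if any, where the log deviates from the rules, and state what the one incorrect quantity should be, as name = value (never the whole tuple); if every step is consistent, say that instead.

Recomputing the run from the initial state:
step 1: x = -18
step 2: x = 31
step 3: x = -42
step 4: x = 55
step 5: x = -66
step 6: x = 79
step 7: x = -90
step 8: x = 103
step 9: x = -114
step 10: x = 127
The first disagreement with the log is at step 7, where the value should be x = -90.

step 7, x = -90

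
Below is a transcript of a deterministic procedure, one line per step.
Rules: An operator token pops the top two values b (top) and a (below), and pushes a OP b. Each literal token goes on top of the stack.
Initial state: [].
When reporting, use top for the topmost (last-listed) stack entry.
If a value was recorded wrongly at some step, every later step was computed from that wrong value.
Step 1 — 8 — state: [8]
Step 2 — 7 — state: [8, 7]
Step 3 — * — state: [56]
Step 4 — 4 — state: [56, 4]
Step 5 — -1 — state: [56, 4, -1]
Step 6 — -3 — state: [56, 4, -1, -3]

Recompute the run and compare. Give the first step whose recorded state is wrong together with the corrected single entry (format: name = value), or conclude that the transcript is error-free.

Recomputing the run from the initial state:
step 1: [8]
step 2: [8, 7]
step 3: [56]
step 4: [56, 4]
step 5: [56, 4, -1]
step 6: [56, 4, -1, -3]
This matches the transcript at every step.

no error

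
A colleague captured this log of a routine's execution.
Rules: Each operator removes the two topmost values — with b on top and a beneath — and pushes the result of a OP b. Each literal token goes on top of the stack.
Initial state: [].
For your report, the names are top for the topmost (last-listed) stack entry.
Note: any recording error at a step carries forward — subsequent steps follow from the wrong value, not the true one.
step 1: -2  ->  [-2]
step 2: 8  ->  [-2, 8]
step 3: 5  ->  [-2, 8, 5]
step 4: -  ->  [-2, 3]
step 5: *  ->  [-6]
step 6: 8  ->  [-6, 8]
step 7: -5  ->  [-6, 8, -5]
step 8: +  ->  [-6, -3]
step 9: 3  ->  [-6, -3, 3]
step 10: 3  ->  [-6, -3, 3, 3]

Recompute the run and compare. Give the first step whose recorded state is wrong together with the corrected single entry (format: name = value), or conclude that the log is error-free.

step 1: push -2: top = -2 -> confirmed correct
step 2: push 8: top = 8 -> checks out
step 3: push 5: top = 5 -> confirmed correct
step 4: 8 - 5 = 3 -> no discrepancy
step 5: -2 * 3 = -6 -> checks out
step 6: push 8: top = 8 -> matches
step 7: push -5: top = -5 -> consistent with the log
step 8: 8 + -5 = 3 -> a discrepancy with the log
First incorrect step: 8; the correct value is top = 3.

step 8, top = 3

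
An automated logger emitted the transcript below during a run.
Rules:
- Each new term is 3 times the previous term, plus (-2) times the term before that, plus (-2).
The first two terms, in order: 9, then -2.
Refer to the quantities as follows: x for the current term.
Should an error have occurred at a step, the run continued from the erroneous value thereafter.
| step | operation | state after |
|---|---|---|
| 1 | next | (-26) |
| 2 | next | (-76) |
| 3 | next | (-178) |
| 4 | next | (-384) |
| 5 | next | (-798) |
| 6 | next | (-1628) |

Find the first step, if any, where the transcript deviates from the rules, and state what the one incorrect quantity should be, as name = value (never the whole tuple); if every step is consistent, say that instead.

no error

1. x = 3*(-2) + (-2)*(9) + (-2) = -26 (same as recorded)
2. x = 3*(-26) + (-2)*(-2) + (-2) = -76 (exactly as logged)
3. x = 3*(-76) + (-2)*(-26) + (-2) = -178 (same as recorded)
4. x = 3*(-178) + (-2)*(-76) + (-2) = -384 (confirmed correct)
5. x = 3*(-384) + (-2)*(-178) + (-2) = -798 (confirmed correct)
6. x = 3*(-798) + (-2)*(-384) + (-2) = -1628 (agrees with the transcript)
All steps check out; nothing to correct.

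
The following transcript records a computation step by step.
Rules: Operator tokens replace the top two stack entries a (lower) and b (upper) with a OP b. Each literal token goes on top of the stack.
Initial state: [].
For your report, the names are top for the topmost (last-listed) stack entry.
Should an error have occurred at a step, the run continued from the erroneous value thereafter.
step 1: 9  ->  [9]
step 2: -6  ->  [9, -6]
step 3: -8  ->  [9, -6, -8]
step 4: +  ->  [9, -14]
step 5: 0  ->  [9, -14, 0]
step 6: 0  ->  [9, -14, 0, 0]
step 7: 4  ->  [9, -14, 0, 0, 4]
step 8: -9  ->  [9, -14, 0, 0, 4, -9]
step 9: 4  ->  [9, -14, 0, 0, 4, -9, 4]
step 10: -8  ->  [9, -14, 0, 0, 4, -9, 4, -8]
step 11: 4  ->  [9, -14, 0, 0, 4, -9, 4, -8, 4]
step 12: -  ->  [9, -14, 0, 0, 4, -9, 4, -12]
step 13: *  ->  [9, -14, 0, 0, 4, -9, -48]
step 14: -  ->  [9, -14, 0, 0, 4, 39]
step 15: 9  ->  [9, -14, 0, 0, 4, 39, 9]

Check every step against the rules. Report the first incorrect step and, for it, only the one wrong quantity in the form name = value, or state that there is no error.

1. push 9: top = 9 (checks out)
2. push -6: top = -6 (verified)
3. push -8: top = -8 (no discrepancy)
4. -6 + -8 = -14 (consistent with the transcript)
5. push 0: top = 0 (exactly as logged)
6. push 0: top = 0 (no discrepancy)
7. push 4: top = 4 (no discrepancy)
8. push -9: top = -9 (agrees with the transcript)
9. push 4: top = 4 (agrees with the transcript)
10. push -8: top = -8 (no discrepancy)
11. push 4: top = 4 (checks out)
12. -8 - 4 = -12 (confirmed correct)
13. 4 * -12 = -48 (in agreement)
14. -9 - -48 = 39 (same as recorded)
15. push 9: top = 9 (verified)
All steps check out; nothing to correct.

no error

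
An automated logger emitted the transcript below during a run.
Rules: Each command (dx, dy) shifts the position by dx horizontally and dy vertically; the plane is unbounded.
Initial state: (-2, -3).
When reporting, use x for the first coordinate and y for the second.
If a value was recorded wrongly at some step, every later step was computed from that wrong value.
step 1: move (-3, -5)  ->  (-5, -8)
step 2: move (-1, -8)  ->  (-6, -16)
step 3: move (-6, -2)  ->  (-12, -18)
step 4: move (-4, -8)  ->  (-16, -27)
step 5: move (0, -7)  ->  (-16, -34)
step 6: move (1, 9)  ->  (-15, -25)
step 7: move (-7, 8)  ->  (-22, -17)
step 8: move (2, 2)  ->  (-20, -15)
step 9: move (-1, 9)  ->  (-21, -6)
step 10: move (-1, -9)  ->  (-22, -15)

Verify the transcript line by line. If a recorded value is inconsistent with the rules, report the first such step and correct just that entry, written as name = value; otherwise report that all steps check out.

step 1: x = -2 + (-3) = -5, y = -3 + (-5) = -8 -> same as recorded
step 2: x = -5 + (-1) = -6, y = -8 + (-8) = -16 -> checks out
step 3: x = -6 + (-6) = -12, y = -16 + (-2) = -18 -> confirmed correct
step 4: x = -12 + (-4) = -16, y = -18 + (-8) = -26 -> the recorded entry deviates here
First deviation found at step 4; the corrected entry is y = -26.

step 4, y = -26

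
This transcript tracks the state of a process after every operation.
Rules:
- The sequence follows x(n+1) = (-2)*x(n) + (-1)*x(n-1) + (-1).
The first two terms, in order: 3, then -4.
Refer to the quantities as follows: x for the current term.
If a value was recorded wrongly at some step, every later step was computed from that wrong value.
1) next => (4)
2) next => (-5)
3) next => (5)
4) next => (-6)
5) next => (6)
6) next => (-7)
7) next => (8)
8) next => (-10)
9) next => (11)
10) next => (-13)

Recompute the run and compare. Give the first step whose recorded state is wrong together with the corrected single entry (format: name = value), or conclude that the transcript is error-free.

step 7, x = 7

Recomputing the run from the initial state:
step 1: x = 4
step 2: x = -5
step 3: x = 5
step 4: x = -6
step 5: x = 6
step 6: x = -7
step 7: x = 7
step 8: x = -8
step 9: x = 8
step 10: x = -9
The first disagreement with the transcript is at step 7, where the value should be x = 7.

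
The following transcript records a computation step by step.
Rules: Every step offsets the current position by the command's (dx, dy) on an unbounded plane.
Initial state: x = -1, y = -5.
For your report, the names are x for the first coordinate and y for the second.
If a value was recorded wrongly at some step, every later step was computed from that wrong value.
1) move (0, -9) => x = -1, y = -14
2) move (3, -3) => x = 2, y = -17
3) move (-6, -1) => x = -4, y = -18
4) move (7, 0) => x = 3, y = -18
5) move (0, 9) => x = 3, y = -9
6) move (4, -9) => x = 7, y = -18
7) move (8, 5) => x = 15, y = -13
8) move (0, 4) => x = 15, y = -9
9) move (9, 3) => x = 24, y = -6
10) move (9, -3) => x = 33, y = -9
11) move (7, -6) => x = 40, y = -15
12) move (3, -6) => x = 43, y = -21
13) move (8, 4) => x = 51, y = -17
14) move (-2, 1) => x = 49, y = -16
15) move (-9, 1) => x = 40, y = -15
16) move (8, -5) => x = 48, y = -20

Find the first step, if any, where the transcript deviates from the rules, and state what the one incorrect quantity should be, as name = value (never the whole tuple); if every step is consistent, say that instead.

Recomputing the run from the initial state:
step 1: x = -1, y = -14
step 2: x = 2, y = -17
step 3: x = -4, y = -18
step 4: x = 3, y = -18
step 5: x = 3, y = -9
step 6: x = 7, y = -18
step 7: x = 15, y = -13
step 8: x = 15, y = -9
step 9: x = 24, y = -6
step 10: x = 33, y = -9
step 11: x = 40, y = -15
step 12: x = 43, y = -21
step 13: x = 51, y = -17
step 14: x = 49, y = -16
step 15: x = 40, y = -15
step 16: x = 48, y = -20
This matches the transcript at every step.

no error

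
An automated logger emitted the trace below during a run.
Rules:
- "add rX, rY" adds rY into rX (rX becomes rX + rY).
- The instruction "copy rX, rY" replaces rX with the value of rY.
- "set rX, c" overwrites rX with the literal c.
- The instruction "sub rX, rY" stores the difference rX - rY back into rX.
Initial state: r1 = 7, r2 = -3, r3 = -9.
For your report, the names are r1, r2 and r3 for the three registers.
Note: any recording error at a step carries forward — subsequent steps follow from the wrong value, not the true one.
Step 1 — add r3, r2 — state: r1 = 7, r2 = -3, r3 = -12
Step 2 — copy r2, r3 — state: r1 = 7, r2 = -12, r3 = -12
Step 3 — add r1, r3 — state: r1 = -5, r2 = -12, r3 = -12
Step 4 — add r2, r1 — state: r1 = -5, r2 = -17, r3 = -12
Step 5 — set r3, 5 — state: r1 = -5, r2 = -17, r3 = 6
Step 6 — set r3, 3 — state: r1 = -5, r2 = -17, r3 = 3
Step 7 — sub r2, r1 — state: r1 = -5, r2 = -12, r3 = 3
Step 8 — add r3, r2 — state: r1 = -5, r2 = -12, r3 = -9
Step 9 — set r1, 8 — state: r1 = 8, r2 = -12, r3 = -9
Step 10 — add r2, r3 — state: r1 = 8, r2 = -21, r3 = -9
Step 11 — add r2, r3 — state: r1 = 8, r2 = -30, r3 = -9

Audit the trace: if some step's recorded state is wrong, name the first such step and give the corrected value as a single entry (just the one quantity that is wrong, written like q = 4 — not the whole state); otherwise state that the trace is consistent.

Step 1: r3 = -9 + -3 = -12 — verified.
Step 2: r2 = -12 — agrees with the trace.
Step 3: r1 = 7 + -12 = -5 — verified.
Step 4: r2 = -12 + -5 = -17 — confirmed correct.
Step 5: r3 = 5 — the recorded entry deviates here.
Conclusion: step 5 carries the first error; the entry should be r3 = 5.

step 5, r3 = 5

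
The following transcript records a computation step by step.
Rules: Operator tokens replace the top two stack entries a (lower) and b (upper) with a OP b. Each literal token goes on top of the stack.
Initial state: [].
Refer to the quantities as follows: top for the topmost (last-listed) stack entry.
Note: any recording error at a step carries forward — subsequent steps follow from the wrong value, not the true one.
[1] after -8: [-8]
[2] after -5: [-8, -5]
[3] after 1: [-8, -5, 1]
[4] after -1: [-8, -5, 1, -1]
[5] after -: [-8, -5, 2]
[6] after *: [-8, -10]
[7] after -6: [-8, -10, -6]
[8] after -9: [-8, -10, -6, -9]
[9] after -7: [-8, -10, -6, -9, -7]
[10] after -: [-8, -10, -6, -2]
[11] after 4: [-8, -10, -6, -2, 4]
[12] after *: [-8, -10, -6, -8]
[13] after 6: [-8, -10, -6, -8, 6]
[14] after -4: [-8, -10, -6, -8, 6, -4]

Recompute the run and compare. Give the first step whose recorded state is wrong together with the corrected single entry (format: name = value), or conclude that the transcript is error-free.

no error

Recomputing the run from the initial state:
step 1: [-8]
step 2: [-8, -5]
step 3: [-8, -5, 1]
step 4: [-8, -5, 1, -1]
step 5: [-8, -5, 2]
step 6: [-8, -10]
step 7: [-8, -10, -6]
step 8: [-8, -10, -6, -9]
step 9: [-8, -10, -6, -9, -7]
step 10: [-8, -10, -6, -2]
step 11: [-8, -10, -6, -2, 4]
step 12: [-8, -10, -6, -8]
step 13: [-8, -10, -6, -8, 6]
step 14: [-8, -10, -6, -8, 6, -4]
This matches the transcript at every step.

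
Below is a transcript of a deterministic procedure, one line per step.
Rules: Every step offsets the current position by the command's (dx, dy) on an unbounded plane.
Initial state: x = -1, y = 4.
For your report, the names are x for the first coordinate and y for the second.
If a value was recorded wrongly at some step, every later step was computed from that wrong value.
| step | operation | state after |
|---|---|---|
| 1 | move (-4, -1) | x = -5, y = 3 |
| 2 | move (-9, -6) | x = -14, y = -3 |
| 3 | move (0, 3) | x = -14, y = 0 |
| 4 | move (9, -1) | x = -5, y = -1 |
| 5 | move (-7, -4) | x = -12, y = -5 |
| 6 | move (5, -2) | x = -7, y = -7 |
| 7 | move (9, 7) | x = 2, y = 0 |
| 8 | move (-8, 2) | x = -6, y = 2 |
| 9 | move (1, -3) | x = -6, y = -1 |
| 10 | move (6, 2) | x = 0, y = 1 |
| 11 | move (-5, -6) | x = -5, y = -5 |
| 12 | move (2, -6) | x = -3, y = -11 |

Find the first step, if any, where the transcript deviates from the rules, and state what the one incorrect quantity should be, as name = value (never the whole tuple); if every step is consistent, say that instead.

step 9, x = -5

step 1: x = -1 + (-4) = -5, y = 4 + (-1) = 3 -> agrees with the transcript
step 2: x = -5 + (-9) = -14, y = 3 + (-6) = -3 -> no discrepancy
step 3: x = -14 + (0) = -14, y = -3 + (3) = 0 -> exactly as logged
step 4: x = -14 + (9) = -5, y = 0 + (-1) = -1 -> agrees with the transcript
step 5: x = -5 + (-7) = -12, y = -1 + (-4) = -5 -> matches
step 6: x = -12 + (5) = -7, y = -5 + (-2) = -7 -> matches
step 7: x = -7 + (9) = 2, y = -7 + (7) = 0 -> same as recorded
step 8: x = 2 + (-8) = -6, y = 0 + (2) = 2 -> verified
step 9: x = -6 + (1) = -5, y = 2 + (-3) = -1 -> the recorded entry deviates here
That makes step 9 the first incorrect line — x = -5 is what it should show.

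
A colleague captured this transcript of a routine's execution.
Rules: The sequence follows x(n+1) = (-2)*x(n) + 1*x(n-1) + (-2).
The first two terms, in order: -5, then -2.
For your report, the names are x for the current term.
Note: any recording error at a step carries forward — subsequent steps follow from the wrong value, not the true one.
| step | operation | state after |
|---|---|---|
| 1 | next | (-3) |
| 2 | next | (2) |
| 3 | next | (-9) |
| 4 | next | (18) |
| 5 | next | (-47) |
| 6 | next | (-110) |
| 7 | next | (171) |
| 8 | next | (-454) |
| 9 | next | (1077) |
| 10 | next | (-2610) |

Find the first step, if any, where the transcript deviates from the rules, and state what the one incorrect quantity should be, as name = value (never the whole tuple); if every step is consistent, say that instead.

1. x = -2*(-2) + (1)*(-5) + (-2) = -3 (same as recorded)
2. x = -2*(-3) + (1)*(-2) + (-2) = 2 (in agreement)
3. x = -2*(2) + (1)*(-3) + (-2) = -9 (no discrepancy)
4. x = -2*(-9) + (1)*(2) + (-2) = 18 (verified)
5. x = -2*(18) + (1)*(-9) + (-2) = -47 (agrees with the transcript)
6. x = -2*(-47) + (1)*(18) + (-2) = 110 (the transcript disagrees here)
The earliest wrong entry is at step 6: it should read x = 110.

step 6, x = 110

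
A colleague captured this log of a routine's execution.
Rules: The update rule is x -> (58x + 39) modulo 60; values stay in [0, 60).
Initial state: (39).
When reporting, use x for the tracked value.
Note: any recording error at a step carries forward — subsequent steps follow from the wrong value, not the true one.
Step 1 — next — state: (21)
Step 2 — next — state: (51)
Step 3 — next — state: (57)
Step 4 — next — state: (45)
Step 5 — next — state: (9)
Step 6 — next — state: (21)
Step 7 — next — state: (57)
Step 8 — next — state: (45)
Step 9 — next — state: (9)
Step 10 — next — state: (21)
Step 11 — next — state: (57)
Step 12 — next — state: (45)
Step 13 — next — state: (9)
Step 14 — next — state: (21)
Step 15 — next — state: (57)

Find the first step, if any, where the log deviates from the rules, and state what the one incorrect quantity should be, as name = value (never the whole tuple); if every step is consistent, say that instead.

step 2, x = 57

Recomputing the run from the initial state:
step 1: x = 21
step 2: x = 57
step 3: x = 45
step 4: x = 9
step 5: x = 21
step 6: x = 57
step 7: x = 45
step 8: x = 9
step 9: x = 21
step 10: x = 57
step 11: x = 45
step 12: x = 9
step 13: x = 21
step 14: x = 57
step 15: x = 45
The first disagreement with the log is at step 2, where the value should be x = 57.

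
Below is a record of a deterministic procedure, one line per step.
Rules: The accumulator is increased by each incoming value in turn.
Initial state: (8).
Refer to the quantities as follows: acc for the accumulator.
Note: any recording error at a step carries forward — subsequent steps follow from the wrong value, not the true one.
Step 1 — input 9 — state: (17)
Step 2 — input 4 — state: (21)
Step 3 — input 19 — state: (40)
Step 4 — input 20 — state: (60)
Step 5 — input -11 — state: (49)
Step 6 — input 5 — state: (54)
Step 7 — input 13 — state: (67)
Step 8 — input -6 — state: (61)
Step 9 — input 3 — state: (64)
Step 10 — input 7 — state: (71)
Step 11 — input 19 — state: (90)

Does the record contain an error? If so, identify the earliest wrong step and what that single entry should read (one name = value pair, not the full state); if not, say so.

no error

Recomputing the run from the initial state:
step 1: acc = 17
step 2: acc = 21
step 3: acc = 40
step 4: acc = 60
step 5: acc = 49
step 6: acc = 54
step 7: acc = 67
step 8: acc = 61
step 9: acc = 64
step 10: acc = 71
step 11: acc = 90
This matches the record at every step.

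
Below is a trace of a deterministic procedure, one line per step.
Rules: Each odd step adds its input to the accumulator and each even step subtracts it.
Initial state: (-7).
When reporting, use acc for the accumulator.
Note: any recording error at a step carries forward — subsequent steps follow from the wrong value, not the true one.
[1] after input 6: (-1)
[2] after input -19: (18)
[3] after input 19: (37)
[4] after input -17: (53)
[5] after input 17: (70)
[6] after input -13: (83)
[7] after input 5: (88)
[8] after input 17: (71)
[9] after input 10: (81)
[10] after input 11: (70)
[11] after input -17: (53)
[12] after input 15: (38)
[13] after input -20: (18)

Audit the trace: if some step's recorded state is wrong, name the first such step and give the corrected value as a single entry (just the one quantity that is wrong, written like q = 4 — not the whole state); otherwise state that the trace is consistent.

Recomputing the run from the initial state:
step 1: acc = -1
step 2: acc = 18
step 3: acc = 37
step 4: acc = 54
step 5: acc = 71
step 6: acc = 84
step 7: acc = 89
step 8: acc = 72
step 9: acc = 82
step 10: acc = 71
step 11: acc = 54
step 12: acc = 39
step 13: acc = 19
The first disagreement with the trace is at step 4, where the value should be acc = 54.

step 4, acc = 54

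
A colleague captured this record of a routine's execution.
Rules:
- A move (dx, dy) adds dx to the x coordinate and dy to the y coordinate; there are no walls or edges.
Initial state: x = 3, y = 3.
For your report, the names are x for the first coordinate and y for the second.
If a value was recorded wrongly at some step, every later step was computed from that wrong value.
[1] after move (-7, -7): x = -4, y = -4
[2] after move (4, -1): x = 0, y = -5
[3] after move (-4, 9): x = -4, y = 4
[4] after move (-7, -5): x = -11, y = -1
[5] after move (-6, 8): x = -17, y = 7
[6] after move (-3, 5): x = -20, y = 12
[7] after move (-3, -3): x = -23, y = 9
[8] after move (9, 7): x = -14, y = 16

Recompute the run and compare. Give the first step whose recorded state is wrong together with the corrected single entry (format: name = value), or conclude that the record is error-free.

Recomputing the run from the initial state:
step 1: x = -4, y = -4
step 2: x = 0, y = -5
step 3: x = -4, y = 4
step 4: x = -11, y = -1
step 5: x = -17, y = 7
step 6: x = -20, y = 12
step 7: x = -23, y = 9
step 8: x = -14, y = 16
This matches the record at every step.

no error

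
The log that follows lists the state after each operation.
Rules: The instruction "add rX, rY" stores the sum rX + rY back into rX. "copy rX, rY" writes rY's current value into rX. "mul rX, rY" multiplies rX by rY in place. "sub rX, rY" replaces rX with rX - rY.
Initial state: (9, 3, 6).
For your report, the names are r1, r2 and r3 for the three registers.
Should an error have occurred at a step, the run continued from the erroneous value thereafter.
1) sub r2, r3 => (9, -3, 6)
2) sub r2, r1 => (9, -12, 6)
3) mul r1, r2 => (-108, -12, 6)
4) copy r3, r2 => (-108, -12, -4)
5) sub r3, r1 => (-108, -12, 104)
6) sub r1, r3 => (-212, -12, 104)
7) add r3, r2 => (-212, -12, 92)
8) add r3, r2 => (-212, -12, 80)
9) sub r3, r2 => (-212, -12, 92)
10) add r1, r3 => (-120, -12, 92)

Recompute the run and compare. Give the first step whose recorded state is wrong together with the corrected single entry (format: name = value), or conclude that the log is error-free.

Step 1: r2 = 3 - 6 = -3 — verified.
Step 2: r2 = -3 - 9 = -12 — in agreement.
Step 3: r1 = 9 * -12 = -108 — checks out.
Step 4: r3 = -12 — a discrepancy with the log.
First incorrect step: 4; the correct value is r3 = -12.

step 4, r3 = -12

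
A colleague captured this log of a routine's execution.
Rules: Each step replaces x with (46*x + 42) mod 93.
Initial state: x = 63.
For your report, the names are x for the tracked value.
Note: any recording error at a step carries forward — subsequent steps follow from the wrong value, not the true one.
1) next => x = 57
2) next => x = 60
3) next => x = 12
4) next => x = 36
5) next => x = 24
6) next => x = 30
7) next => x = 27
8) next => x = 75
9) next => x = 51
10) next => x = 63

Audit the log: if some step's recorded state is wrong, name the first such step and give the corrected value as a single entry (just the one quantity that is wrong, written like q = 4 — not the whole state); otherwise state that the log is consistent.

Recomputing the run from the initial state:
step 1: x = 57
step 2: x = 60
step 3: x = 12
step 4: x = 36
step 5: x = 24
step 6: x = 30
step 7: x = 27
step 8: x = 75
step 9: x = 51
step 10: x = 63
This matches the log at every step.

no error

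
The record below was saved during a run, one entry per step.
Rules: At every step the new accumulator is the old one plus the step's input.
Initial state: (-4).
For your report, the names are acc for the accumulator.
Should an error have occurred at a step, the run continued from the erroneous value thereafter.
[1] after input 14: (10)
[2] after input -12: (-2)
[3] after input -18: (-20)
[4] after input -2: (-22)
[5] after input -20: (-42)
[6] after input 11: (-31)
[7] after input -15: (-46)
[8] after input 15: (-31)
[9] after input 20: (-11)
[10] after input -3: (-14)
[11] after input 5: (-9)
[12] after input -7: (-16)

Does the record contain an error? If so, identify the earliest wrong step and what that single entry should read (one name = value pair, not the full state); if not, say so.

no error

Recomputing the run from the initial state:
step 1: acc = 10
step 2: acc = -2
step 3: acc = -20
step 4: acc = -22
step 5: acc = -42
step 6: acc = -31
step 7: acc = -46
step 8: acc = -31
step 9: acc = -11
step 10: acc = -14
step 11: acc = -9
step 12: acc = -16
This matches the record at every step.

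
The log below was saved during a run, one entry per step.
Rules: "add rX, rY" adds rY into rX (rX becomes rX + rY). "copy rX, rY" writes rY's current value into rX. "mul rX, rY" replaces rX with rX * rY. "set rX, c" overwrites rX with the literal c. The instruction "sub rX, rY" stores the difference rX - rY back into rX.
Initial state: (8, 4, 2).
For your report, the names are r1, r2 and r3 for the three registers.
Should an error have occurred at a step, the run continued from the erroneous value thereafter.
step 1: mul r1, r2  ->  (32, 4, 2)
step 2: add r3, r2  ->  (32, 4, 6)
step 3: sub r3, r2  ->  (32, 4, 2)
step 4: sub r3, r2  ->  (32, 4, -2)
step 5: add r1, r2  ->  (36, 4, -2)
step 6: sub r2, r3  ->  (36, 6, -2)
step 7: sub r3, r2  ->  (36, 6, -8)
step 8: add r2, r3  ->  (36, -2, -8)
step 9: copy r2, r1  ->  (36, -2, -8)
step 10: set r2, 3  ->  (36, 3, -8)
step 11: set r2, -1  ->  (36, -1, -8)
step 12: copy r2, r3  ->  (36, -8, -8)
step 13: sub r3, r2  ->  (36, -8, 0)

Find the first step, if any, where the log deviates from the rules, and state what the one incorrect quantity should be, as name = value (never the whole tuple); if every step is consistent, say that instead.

step 9, r2 = 36

Recomputing the run from the initial state:
step 1: r1 = 32, r2 = 4, r3 = 2
step 2: r1 = 32, r2 = 4, r3 = 6
step 3: r1 = 32, r2 = 4, r3 = 2
step 4: r1 = 32, r2 = 4, r3 = -2
step 5: r1 = 36, r2 = 4, r3 = -2
step 6: r1 = 36, r2 = 6, r3 = -2
step 7: r1 = 36, r2 = 6, r3 = -8
step 8: r1 = 36, r2 = -2, r3 = -8
step 9: r1 = 36, r2 = 36, r3 = -8
step 10: r1 = 36, r2 = 3, r3 = -8
step 11: r1 = 36, r2 = -1, r3 = -8
step 12: r1 = 36, r2 = -8, r3 = -8
step 13: r1 = 36, r2 = -8, r3 = 0
The first disagreement with the log is at step 9, where the value should be r2 = 36.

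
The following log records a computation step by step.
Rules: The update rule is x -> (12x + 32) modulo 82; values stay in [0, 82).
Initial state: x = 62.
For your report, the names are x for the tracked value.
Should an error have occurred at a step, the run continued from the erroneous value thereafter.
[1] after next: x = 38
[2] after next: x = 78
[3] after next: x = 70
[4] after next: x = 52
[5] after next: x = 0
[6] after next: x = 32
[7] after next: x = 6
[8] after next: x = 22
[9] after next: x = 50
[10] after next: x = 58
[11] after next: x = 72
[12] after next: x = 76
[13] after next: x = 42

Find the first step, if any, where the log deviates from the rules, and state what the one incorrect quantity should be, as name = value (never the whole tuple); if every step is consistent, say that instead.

1. x = (12*62 + 32) mod 82 = 38 (same as recorded)
2. x = (12*38 + 32) mod 82 = 78 (same as recorded)
3. x = (12*78 + 32) mod 82 = 66 (the log disagrees here)
First incorrect step: 3; the correct value is x = 66.

step 3, x = 66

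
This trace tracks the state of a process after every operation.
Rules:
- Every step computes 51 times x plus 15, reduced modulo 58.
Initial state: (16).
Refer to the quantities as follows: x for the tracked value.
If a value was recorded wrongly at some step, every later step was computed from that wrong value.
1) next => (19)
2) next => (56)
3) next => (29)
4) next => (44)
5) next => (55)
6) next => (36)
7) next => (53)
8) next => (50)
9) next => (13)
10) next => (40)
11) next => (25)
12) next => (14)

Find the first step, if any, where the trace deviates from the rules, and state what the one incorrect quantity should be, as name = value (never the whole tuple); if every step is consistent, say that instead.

Recomputing the run from the initial state:
step 1: x = 19
step 2: x = 56
step 3: x = 29
step 4: x = 44
step 5: x = 55
step 6: x = 36
step 7: x = 53
step 8: x = 50
step 9: x = 13
step 10: x = 40
step 11: x = 25
step 12: x = 14
This matches the trace at every step.

no error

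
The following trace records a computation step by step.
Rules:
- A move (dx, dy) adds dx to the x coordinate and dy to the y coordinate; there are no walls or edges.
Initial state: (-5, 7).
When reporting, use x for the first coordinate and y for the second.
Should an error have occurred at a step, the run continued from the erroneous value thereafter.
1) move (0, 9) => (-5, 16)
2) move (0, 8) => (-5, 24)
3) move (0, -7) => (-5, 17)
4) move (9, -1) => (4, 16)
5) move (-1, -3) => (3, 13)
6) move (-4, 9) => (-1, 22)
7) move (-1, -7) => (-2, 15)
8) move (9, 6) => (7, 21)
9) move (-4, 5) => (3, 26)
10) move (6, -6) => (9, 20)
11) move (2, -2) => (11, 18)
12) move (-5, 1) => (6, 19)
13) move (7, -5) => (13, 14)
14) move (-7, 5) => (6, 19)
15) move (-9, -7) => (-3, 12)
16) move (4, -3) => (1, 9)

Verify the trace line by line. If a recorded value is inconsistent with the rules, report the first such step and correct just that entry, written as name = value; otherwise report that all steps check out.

1. x = -5 + (0) = -5, y = 7 + (9) = 16 (no discrepancy)
2. x = -5 + (0) = -5, y = 16 + (8) = 24 (verified)
3. x = -5 + (0) = -5, y = 24 + (-7) = 17 (verified)
4. x = -5 + (9) = 4, y = 17 + (-1) = 16 (agrees with the trace)
5. x = 4 + (-1) = 3, y = 16 + (-3) = 13 (confirmed correct)
6. x = 3 + (-4) = -1, y = 13 + (9) = 22 (exactly as logged)
7. x = -1 + (-1) = -2, y = 22 + (-7) = 15 (exactly as logged)
8. x = -2 + (9) = 7, y = 15 + (6) = 21 (same as recorded)
9. x = 7 + (-4) = 3, y = 21 + (5) = 26 (exactly as logged)
10. x = 3 + (6) = 9, y = 26 + (-6) = 20 (exactly as logged)
11. x = 9 + (2) = 11, y = 20 + (-2) = 18 (agrees with the trace)
12. x = 11 + (-5) = 6, y = 18 + (1) = 19 (matches)
13. x = 6 + (7) = 13, y = 19 + (-5) = 14 (consistent with the trace)
14. x = 13 + (-7) = 6, y = 14 + (5) = 19 (same as recorded)
15. x = 6 + (-9) = -3, y = 19 + (-7) = 12 (agrees with the trace)
16. x = -3 + (4) = 1, y = 12 + (-3) = 9 (consistent with the trace)
All entries verified; no error found.

no error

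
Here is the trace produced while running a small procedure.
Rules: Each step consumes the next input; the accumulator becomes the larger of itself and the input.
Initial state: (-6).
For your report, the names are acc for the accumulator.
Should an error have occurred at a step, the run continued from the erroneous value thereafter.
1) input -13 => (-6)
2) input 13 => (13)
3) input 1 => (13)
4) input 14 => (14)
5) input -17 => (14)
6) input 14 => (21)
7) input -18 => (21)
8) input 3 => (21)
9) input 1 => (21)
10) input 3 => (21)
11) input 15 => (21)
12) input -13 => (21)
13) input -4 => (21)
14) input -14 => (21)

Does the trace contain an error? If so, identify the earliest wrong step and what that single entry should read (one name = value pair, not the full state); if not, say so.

Step 1: acc = max(-6, -13) = -6 — checks out.
Step 2: acc = max(-6, 13) = 13 — same as recorded.
Step 3: acc = max(13, 1) = 13 — exactly as logged.
Step 4: acc = max(13, 14) = 14 — consistent with the trace.
Step 5: acc = max(14, -17) = 14 — agrees with the trace.
Step 6: acc = max(14, 14) = 14 — a discrepancy with the trace.
First deviation found at step 6; the corrected entry is acc = 14.

step 6, acc = 14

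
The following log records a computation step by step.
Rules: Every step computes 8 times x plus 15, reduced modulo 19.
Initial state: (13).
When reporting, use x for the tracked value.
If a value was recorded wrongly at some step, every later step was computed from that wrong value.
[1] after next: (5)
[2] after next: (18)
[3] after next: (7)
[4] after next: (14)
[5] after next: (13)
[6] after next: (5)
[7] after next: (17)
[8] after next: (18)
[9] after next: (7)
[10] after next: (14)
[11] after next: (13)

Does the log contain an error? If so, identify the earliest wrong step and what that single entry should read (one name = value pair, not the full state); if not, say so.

Step 1: x = (8*13 + 15) mod 19 = 5 — checks out.
Step 2: x = (8*5 + 15) mod 19 = 17 — not what was recorded.
First incorrect step: 2; the correct value is x = 17.

step 2, x = 17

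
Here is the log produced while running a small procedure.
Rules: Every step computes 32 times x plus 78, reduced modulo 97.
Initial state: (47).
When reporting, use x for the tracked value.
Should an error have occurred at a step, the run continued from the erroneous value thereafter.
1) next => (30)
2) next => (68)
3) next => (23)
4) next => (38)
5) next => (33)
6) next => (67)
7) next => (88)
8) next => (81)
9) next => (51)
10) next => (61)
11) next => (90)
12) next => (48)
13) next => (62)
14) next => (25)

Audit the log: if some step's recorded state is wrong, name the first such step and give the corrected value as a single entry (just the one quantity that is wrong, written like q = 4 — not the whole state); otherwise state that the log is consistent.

no error

Recomputing the run from the initial state:
step 1: x = 30
step 2: x = 68
step 3: x = 23
step 4: x = 38
step 5: x = 33
step 6: x = 67
step 7: x = 88
step 8: x = 81
step 9: x = 51
step 10: x = 61
step 11: x = 90
step 12: x = 48
step 13: x = 62
step 14: x = 25
This matches the log at every step.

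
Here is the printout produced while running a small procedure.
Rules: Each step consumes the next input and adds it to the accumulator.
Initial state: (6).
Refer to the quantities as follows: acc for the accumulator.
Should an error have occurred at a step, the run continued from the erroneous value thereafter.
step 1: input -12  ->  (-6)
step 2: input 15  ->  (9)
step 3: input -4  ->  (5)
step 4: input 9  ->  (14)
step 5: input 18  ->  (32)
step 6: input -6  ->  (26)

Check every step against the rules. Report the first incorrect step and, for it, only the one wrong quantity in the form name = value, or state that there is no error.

no error

1. acc = 6 + -12 = -6 (consistent with the printout)
2. acc = -6 + 15 = 9 (verified)
3. acc = 9 + -4 = 5 (confirmed correct)
4. acc = 5 + 9 = 14 (no discrepancy)
5. acc = 14 + 18 = 32 (matches)
6. acc = 32 + -6 = 26 (exactly as logged)
The whole run recomputes cleanly — no discrepancies.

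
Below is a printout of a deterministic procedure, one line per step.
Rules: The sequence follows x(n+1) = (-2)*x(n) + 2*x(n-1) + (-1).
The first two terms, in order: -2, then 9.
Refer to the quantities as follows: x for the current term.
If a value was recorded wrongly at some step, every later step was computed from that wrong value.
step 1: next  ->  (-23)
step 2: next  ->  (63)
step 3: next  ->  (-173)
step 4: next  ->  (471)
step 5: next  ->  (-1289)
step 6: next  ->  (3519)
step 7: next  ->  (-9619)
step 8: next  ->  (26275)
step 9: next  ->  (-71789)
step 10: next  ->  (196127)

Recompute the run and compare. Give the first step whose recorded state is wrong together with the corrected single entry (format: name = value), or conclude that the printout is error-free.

Step 1: x = -2*(9) + (2)*(-2) + (-1) = -23 — consistent with the printout.
Step 2: x = -2*(-23) + (2)*(9) + (-1) = 63 — confirmed correct.
Step 3: x = -2*(63) + (2)*(-23) + (-1) = -173 — agrees with the printout.
Step 4: x = -2*(-173) + (2)*(63) + (-1) = 471 — verified.
Step 5: x = -2*(471) + (2)*(-173) + (-1) = -1289 — in agreement.
Step 6: x = -2*(-1289) + (2)*(471) + (-1) = 3519 — checks out.
Step 7: x = -2*(3519) + (2)*(-1289) + (-1) = -9617 — the recorded entry deviates here.
Step 7 is the first one off; corrected, x = -9617.

step 7, x = -9617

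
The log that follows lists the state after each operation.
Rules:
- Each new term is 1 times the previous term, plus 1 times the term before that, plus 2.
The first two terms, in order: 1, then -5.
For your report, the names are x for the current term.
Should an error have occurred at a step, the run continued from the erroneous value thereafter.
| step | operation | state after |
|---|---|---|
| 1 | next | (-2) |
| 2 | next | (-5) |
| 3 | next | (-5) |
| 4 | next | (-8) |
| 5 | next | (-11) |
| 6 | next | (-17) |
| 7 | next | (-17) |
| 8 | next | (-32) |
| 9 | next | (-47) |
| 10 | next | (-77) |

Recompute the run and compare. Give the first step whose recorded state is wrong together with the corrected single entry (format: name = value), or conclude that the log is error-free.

Recomputing the run from the initial state:
step 1: x = -2
step 2: x = -5
step 3: x = -5
step 4: x = -8
step 5: x = -11
step 6: x = -17
step 7: x = -26
step 8: x = -41
step 9: x = -65
step 10: x = -104
The first disagreement with the log is at step 7, where the value should be x = -26.

step 7, x = -26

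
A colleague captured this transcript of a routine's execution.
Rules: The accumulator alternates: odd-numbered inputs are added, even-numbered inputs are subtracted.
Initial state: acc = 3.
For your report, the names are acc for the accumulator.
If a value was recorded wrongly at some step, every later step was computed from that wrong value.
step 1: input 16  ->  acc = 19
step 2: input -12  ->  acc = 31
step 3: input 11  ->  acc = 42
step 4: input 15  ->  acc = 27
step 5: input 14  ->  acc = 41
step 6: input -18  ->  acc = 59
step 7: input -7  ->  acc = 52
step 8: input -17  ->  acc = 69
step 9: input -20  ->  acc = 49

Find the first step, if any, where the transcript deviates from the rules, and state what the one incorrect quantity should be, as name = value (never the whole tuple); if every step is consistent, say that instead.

no error

step 1: acc = 3 + 16 = 19 -> confirmed correct
step 2: acc = 19 - -12 = 31 -> same as recorded
step 3: acc = 31 + 11 = 42 -> confirmed correct
step 4: acc = 42 - 15 = 27 -> checks out
step 5: acc = 27 + 14 = 41 -> in agreement
step 6: acc = 41 - -18 = 59 -> consistent with the transcript
step 7: acc = 59 + -7 = 52 -> checks out
step 8: acc = 52 - -17 = 69 -> no discrepancy
step 9: acc = 69 + -20 = 49 -> agrees with the transcript
Every step is consistent.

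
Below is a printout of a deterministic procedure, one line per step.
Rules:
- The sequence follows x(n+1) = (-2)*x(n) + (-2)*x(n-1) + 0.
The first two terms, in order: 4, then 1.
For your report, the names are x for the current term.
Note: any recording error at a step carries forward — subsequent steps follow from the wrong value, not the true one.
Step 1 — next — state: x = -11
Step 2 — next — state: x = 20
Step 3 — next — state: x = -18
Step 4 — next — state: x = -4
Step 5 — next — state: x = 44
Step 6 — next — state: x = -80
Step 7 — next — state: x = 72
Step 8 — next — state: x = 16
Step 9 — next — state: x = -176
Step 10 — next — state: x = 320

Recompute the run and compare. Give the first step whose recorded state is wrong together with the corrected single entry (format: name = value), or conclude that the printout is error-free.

step 1, x = -10

Step 1: x = -2*(1) + (-2)*(4) + (0) = -10 — the printout has a different value.
So the first discrepancy is step 1, where the right value is x = -10.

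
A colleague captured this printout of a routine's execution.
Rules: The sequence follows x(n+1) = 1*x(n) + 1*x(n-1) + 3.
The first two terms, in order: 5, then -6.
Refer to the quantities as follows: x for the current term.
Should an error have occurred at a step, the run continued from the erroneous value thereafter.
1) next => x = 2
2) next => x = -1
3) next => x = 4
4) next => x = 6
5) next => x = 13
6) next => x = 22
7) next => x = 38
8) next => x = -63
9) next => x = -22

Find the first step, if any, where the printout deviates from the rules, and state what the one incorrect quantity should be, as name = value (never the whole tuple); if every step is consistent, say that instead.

step 1: x = 1*(-6) + (1)*(5) + (3) = 2 -> no discrepancy
step 2: x = 1*(2) + (1)*(-6) + (3) = -1 -> confirmed correct
step 3: x = 1*(-1) + (1)*(2) + (3) = 4 -> same as recorded
step 4: x = 1*(4) + (1)*(-1) + (3) = 6 -> in agreement
step 5: x = 1*(6) + (1)*(4) + (3) = 13 -> consistent with the printout
step 6: x = 1*(13) + (1)*(6) + (3) = 22 -> consistent with the printout
step 7: x = 1*(22) + (1)*(13) + (3) = 38 -> consistent with the printout
step 8: x = 1*(38) + (1)*(22) + (3) = 63 -> this is not what the printout shows
So the first discrepancy is step 8, where the right value is x = 63.

step 8, x = 63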